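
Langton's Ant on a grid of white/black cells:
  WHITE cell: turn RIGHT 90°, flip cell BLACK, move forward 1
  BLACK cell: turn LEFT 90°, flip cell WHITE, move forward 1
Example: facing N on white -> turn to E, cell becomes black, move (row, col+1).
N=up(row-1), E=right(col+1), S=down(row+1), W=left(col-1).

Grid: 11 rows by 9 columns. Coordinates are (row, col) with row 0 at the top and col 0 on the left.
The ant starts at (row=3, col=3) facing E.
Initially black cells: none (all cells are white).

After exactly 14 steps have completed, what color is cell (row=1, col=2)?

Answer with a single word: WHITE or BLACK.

Step 1: on WHITE (3,3): turn R to S, flip to black, move to (4,3). |black|=1
Step 2: on WHITE (4,3): turn R to W, flip to black, move to (4,2). |black|=2
Step 3: on WHITE (4,2): turn R to N, flip to black, move to (3,2). |black|=3
Step 4: on WHITE (3,2): turn R to E, flip to black, move to (3,3). |black|=4
Step 5: on BLACK (3,3): turn L to N, flip to white, move to (2,3). |black|=3
Step 6: on WHITE (2,3): turn R to E, flip to black, move to (2,4). |black|=4
Step 7: on WHITE (2,4): turn R to S, flip to black, move to (3,4). |black|=5
Step 8: on WHITE (3,4): turn R to W, flip to black, move to (3,3). |black|=6
Step 9: on WHITE (3,3): turn R to N, flip to black, move to (2,3). |black|=7
Step 10: on BLACK (2,3): turn L to W, flip to white, move to (2,2). |black|=6
Step 11: on WHITE (2,2): turn R to N, flip to black, move to (1,2). |black|=7
Step 12: on WHITE (1,2): turn R to E, flip to black, move to (1,3). |black|=8
Step 13: on WHITE (1,3): turn R to S, flip to black, move to (2,3). |black|=9
Step 14: on WHITE (2,3): turn R to W, flip to black, move to (2,2). |black|=10

Answer: BLACK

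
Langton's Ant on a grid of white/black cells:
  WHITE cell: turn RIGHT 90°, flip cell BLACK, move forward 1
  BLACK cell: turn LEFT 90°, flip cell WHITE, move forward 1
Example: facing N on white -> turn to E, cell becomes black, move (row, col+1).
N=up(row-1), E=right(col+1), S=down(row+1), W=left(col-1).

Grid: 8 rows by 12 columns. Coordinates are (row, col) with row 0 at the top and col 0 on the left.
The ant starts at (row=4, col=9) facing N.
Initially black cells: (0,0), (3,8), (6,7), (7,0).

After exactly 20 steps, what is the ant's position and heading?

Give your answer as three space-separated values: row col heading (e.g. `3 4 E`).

Step 1: on WHITE (4,9): turn R to E, flip to black, move to (4,10). |black|=5
Step 2: on WHITE (4,10): turn R to S, flip to black, move to (5,10). |black|=6
Step 3: on WHITE (5,10): turn R to W, flip to black, move to (5,9). |black|=7
Step 4: on WHITE (5,9): turn R to N, flip to black, move to (4,9). |black|=8
Step 5: on BLACK (4,9): turn L to W, flip to white, move to (4,8). |black|=7
Step 6: on WHITE (4,8): turn R to N, flip to black, move to (3,8). |black|=8
Step 7: on BLACK (3,8): turn L to W, flip to white, move to (3,7). |black|=7
Step 8: on WHITE (3,7): turn R to N, flip to black, move to (2,7). |black|=8
Step 9: on WHITE (2,7): turn R to E, flip to black, move to (2,8). |black|=9
Step 10: on WHITE (2,8): turn R to S, flip to black, move to (3,8). |black|=10
Step 11: on WHITE (3,8): turn R to W, flip to black, move to (3,7). |black|=11
Step 12: on BLACK (3,7): turn L to S, flip to white, move to (4,7). |black|=10
Step 13: on WHITE (4,7): turn R to W, flip to black, move to (4,6). |black|=11
Step 14: on WHITE (4,6): turn R to N, flip to black, move to (3,6). |black|=12
Step 15: on WHITE (3,6): turn R to E, flip to black, move to (3,7). |black|=13
Step 16: on WHITE (3,7): turn R to S, flip to black, move to (4,7). |black|=14
Step 17: on BLACK (4,7): turn L to E, flip to white, move to (4,8). |black|=13
Step 18: on BLACK (4,8): turn L to N, flip to white, move to (3,8). |black|=12
Step 19: on BLACK (3,8): turn L to W, flip to white, move to (3,7). |black|=11
Step 20: on BLACK (3,7): turn L to S, flip to white, move to (4,7). |black|=10

Answer: 4 7 S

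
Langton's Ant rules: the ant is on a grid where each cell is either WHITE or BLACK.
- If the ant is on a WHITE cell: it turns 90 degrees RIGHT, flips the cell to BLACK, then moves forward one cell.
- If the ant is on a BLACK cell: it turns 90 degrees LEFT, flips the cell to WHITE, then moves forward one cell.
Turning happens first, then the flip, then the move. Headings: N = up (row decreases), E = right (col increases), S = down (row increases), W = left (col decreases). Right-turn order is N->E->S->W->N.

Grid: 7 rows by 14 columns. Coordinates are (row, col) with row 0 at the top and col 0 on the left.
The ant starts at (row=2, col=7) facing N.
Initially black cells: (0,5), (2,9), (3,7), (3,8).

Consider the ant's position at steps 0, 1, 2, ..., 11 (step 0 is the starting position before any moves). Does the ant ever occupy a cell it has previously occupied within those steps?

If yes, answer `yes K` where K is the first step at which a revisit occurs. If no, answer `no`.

Step 1: on WHITE (2,7): turn R to E, flip to black, move to (2,8). |black|=5 — new cell
Step 2: on WHITE (2,8): turn R to S, flip to black, move to (3,8). |black|=6 — new cell
Step 3: on BLACK (3,8): turn L to E, flip to white, move to (3,9). |black|=5 — new cell
Step 4: on WHITE (3,9): turn R to S, flip to black, move to (4,9). |black|=6 — new cell
Step 5: on WHITE (4,9): turn R to W, flip to black, move to (4,8). |black|=7 — new cell
Step 6: on WHITE (4,8): turn R to N, flip to black, move to (3,8). |black|=8 — REVISIT

Answer: yes 6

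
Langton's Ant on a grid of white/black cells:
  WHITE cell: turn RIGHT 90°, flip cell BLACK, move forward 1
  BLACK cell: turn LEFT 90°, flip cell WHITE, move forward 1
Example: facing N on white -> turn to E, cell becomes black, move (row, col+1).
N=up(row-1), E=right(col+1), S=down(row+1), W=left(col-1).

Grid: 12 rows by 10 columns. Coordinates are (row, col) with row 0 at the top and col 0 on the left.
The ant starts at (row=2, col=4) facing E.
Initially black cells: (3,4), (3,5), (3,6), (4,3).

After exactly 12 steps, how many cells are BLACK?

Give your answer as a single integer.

Step 1: on WHITE (2,4): turn R to S, flip to black, move to (3,4). |black|=5
Step 2: on BLACK (3,4): turn L to E, flip to white, move to (3,5). |black|=4
Step 3: on BLACK (3,5): turn L to N, flip to white, move to (2,5). |black|=3
Step 4: on WHITE (2,5): turn R to E, flip to black, move to (2,6). |black|=4
Step 5: on WHITE (2,6): turn R to S, flip to black, move to (3,6). |black|=5
Step 6: on BLACK (3,6): turn L to E, flip to white, move to (3,7). |black|=4
Step 7: on WHITE (3,7): turn R to S, flip to black, move to (4,7). |black|=5
Step 8: on WHITE (4,7): turn R to W, flip to black, move to (4,6). |black|=6
Step 9: on WHITE (4,6): turn R to N, flip to black, move to (3,6). |black|=7
Step 10: on WHITE (3,6): turn R to E, flip to black, move to (3,7). |black|=8
Step 11: on BLACK (3,7): turn L to N, flip to white, move to (2,7). |black|=7
Step 12: on WHITE (2,7): turn R to E, flip to black, move to (2,8). |black|=8

Answer: 8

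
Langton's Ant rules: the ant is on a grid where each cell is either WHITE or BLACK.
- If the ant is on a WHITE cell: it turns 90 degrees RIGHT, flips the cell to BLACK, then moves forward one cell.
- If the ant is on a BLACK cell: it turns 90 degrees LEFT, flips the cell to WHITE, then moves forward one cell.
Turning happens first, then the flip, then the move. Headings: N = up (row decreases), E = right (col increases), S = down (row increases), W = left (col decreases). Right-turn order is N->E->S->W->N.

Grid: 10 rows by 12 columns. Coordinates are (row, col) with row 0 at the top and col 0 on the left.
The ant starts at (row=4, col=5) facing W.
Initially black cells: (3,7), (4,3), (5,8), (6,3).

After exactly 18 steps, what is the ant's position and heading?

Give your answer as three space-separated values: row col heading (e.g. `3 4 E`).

Answer: 5 6 E

Derivation:
Step 1: on WHITE (4,5): turn R to N, flip to black, move to (3,5). |black|=5
Step 2: on WHITE (3,5): turn R to E, flip to black, move to (3,6). |black|=6
Step 3: on WHITE (3,6): turn R to S, flip to black, move to (4,6). |black|=7
Step 4: on WHITE (4,6): turn R to W, flip to black, move to (4,5). |black|=8
Step 5: on BLACK (4,5): turn L to S, flip to white, move to (5,5). |black|=7
Step 6: on WHITE (5,5): turn R to W, flip to black, move to (5,4). |black|=8
Step 7: on WHITE (5,4): turn R to N, flip to black, move to (4,4). |black|=9
Step 8: on WHITE (4,4): turn R to E, flip to black, move to (4,5). |black|=10
Step 9: on WHITE (4,5): turn R to S, flip to black, move to (5,5). |black|=11
Step 10: on BLACK (5,5): turn L to E, flip to white, move to (5,6). |black|=10
Step 11: on WHITE (5,6): turn R to S, flip to black, move to (6,6). |black|=11
Step 12: on WHITE (6,6): turn R to W, flip to black, move to (6,5). |black|=12
Step 13: on WHITE (6,5): turn R to N, flip to black, move to (5,5). |black|=13
Step 14: on WHITE (5,5): turn R to E, flip to black, move to (5,6). |black|=14
Step 15: on BLACK (5,6): turn L to N, flip to white, move to (4,6). |black|=13
Step 16: on BLACK (4,6): turn L to W, flip to white, move to (4,5). |black|=12
Step 17: on BLACK (4,5): turn L to S, flip to white, move to (5,5). |black|=11
Step 18: on BLACK (5,5): turn L to E, flip to white, move to (5,6). |black|=10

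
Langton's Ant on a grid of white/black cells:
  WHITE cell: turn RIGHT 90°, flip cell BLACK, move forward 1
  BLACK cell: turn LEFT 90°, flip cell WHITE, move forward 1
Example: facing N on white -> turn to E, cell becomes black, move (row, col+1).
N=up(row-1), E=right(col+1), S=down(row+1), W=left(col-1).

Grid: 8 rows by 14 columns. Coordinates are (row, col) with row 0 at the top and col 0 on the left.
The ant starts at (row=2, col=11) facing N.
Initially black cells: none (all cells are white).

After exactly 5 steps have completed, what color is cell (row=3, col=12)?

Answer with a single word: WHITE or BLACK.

Answer: BLACK

Derivation:
Step 1: on WHITE (2,11): turn R to E, flip to black, move to (2,12). |black|=1
Step 2: on WHITE (2,12): turn R to S, flip to black, move to (3,12). |black|=2
Step 3: on WHITE (3,12): turn R to W, flip to black, move to (3,11). |black|=3
Step 4: on WHITE (3,11): turn R to N, flip to black, move to (2,11). |black|=4
Step 5: on BLACK (2,11): turn L to W, flip to white, move to (2,10). |black|=3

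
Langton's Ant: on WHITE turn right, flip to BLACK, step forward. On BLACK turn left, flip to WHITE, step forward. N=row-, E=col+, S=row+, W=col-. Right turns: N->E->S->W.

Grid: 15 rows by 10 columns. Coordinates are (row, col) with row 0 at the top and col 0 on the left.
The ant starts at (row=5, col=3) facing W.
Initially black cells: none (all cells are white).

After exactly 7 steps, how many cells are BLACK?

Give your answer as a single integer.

Answer: 5

Derivation:
Step 1: on WHITE (5,3): turn R to N, flip to black, move to (4,3). |black|=1
Step 2: on WHITE (4,3): turn R to E, flip to black, move to (4,4). |black|=2
Step 3: on WHITE (4,4): turn R to S, flip to black, move to (5,4). |black|=3
Step 4: on WHITE (5,4): turn R to W, flip to black, move to (5,3). |black|=4
Step 5: on BLACK (5,3): turn L to S, flip to white, move to (6,3). |black|=3
Step 6: on WHITE (6,3): turn R to W, flip to black, move to (6,2). |black|=4
Step 7: on WHITE (6,2): turn R to N, flip to black, move to (5,2). |black|=5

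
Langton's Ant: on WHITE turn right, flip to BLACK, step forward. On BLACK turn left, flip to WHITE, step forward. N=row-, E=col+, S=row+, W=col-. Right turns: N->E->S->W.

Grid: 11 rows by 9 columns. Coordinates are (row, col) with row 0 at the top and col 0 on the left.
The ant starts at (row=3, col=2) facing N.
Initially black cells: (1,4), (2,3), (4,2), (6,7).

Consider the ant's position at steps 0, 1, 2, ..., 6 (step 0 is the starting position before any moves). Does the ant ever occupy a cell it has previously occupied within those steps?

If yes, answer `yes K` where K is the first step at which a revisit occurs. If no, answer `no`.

Answer: no

Derivation:
Step 1: on WHITE (3,2): turn R to E, flip to black, move to (3,3). |black|=5 — new cell
Step 2: on WHITE (3,3): turn R to S, flip to black, move to (4,3). |black|=6 — new cell
Step 3: on WHITE (4,3): turn R to W, flip to black, move to (4,2). |black|=7 — new cell
Step 4: on BLACK (4,2): turn L to S, flip to white, move to (5,2). |black|=6 — new cell
Step 5: on WHITE (5,2): turn R to W, flip to black, move to (5,1). |black|=7 — new cell
Step 6: on WHITE (5,1): turn R to N, flip to black, move to (4,1). |black|=8 — new cell
No revisit within 6 steps.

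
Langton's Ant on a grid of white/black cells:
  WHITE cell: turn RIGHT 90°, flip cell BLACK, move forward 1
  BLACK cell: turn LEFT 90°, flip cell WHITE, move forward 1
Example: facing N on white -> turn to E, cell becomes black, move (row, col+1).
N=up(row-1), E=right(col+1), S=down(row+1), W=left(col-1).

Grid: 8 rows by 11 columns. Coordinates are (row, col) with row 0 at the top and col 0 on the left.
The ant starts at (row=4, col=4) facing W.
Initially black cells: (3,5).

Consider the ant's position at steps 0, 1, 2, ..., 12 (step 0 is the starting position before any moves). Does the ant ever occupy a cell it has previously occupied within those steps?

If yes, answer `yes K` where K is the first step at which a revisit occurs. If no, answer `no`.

Answer: yes 6

Derivation:
Step 1: on WHITE (4,4): turn R to N, flip to black, move to (3,4). |black|=2 — new cell
Step 2: on WHITE (3,4): turn R to E, flip to black, move to (3,5). |black|=3 — new cell
Step 3: on BLACK (3,5): turn L to N, flip to white, move to (2,5). |black|=2 — new cell
Step 4: on WHITE (2,5): turn R to E, flip to black, move to (2,6). |black|=3 — new cell
Step 5: on WHITE (2,6): turn R to S, flip to black, move to (3,6). |black|=4 — new cell
Step 6: on WHITE (3,6): turn R to W, flip to black, move to (3,5). |black|=5 — REVISIT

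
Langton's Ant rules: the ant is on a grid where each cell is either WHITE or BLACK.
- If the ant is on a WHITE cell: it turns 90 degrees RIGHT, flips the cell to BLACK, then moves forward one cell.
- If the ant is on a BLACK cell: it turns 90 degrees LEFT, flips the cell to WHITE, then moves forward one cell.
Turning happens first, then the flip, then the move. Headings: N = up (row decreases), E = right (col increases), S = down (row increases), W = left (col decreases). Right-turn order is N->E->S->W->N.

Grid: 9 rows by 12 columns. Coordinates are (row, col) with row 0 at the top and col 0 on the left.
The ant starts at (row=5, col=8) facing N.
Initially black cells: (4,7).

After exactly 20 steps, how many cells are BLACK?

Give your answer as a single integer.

Answer: 7

Derivation:
Step 1: on WHITE (5,8): turn R to E, flip to black, move to (5,9). |black|=2
Step 2: on WHITE (5,9): turn R to S, flip to black, move to (6,9). |black|=3
Step 3: on WHITE (6,9): turn R to W, flip to black, move to (6,8). |black|=4
Step 4: on WHITE (6,8): turn R to N, flip to black, move to (5,8). |black|=5
Step 5: on BLACK (5,8): turn L to W, flip to white, move to (5,7). |black|=4
Step 6: on WHITE (5,7): turn R to N, flip to black, move to (4,7). |black|=5
Step 7: on BLACK (4,7): turn L to W, flip to white, move to (4,6). |black|=4
Step 8: on WHITE (4,6): turn R to N, flip to black, move to (3,6). |black|=5
Step 9: on WHITE (3,6): turn R to E, flip to black, move to (3,7). |black|=6
Step 10: on WHITE (3,7): turn R to S, flip to black, move to (4,7). |black|=7
Step 11: on WHITE (4,7): turn R to W, flip to black, move to (4,6). |black|=8
Step 12: on BLACK (4,6): turn L to S, flip to white, move to (5,6). |black|=7
Step 13: on WHITE (5,6): turn R to W, flip to black, move to (5,5). |black|=8
Step 14: on WHITE (5,5): turn R to N, flip to black, move to (4,5). |black|=9
Step 15: on WHITE (4,5): turn R to E, flip to black, move to (4,6). |black|=10
Step 16: on WHITE (4,6): turn R to S, flip to black, move to (5,6). |black|=11
Step 17: on BLACK (5,6): turn L to E, flip to white, move to (5,7). |black|=10
Step 18: on BLACK (5,7): turn L to N, flip to white, move to (4,7). |black|=9
Step 19: on BLACK (4,7): turn L to W, flip to white, move to (4,6). |black|=8
Step 20: on BLACK (4,6): turn L to S, flip to white, move to (5,6). |black|=7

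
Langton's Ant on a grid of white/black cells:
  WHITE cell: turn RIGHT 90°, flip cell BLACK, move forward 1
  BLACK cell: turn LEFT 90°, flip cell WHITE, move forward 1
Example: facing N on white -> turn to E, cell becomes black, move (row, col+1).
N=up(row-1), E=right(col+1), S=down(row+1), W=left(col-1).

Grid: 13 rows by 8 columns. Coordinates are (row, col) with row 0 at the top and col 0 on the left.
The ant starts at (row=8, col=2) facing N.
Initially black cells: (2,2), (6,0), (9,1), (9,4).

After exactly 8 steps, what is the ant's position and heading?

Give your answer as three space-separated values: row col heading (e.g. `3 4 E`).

Step 1: on WHITE (8,2): turn R to E, flip to black, move to (8,3). |black|=5
Step 2: on WHITE (8,3): turn R to S, flip to black, move to (9,3). |black|=6
Step 3: on WHITE (9,3): turn R to W, flip to black, move to (9,2). |black|=7
Step 4: on WHITE (9,2): turn R to N, flip to black, move to (8,2). |black|=8
Step 5: on BLACK (8,2): turn L to W, flip to white, move to (8,1). |black|=7
Step 6: on WHITE (8,1): turn R to N, flip to black, move to (7,1). |black|=8
Step 7: on WHITE (7,1): turn R to E, flip to black, move to (7,2). |black|=9
Step 8: on WHITE (7,2): turn R to S, flip to black, move to (8,2). |black|=10

Answer: 8 2 S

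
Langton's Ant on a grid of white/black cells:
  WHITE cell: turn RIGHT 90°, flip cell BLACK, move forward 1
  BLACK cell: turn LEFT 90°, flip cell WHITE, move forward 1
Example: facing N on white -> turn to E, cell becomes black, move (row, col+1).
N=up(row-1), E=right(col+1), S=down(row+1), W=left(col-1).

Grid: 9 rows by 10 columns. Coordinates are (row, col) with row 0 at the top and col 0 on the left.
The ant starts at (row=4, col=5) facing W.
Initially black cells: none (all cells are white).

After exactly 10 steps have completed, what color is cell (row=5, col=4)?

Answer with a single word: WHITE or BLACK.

Step 1: on WHITE (4,5): turn R to N, flip to black, move to (3,5). |black|=1
Step 2: on WHITE (3,5): turn R to E, flip to black, move to (3,6). |black|=2
Step 3: on WHITE (3,6): turn R to S, flip to black, move to (4,6). |black|=3
Step 4: on WHITE (4,6): turn R to W, flip to black, move to (4,5). |black|=4
Step 5: on BLACK (4,5): turn L to S, flip to white, move to (5,5). |black|=3
Step 6: on WHITE (5,5): turn R to W, flip to black, move to (5,4). |black|=4
Step 7: on WHITE (5,4): turn R to N, flip to black, move to (4,4). |black|=5
Step 8: on WHITE (4,4): turn R to E, flip to black, move to (4,5). |black|=6
Step 9: on WHITE (4,5): turn R to S, flip to black, move to (5,5). |black|=7
Step 10: on BLACK (5,5): turn L to E, flip to white, move to (5,6). |black|=6

Answer: BLACK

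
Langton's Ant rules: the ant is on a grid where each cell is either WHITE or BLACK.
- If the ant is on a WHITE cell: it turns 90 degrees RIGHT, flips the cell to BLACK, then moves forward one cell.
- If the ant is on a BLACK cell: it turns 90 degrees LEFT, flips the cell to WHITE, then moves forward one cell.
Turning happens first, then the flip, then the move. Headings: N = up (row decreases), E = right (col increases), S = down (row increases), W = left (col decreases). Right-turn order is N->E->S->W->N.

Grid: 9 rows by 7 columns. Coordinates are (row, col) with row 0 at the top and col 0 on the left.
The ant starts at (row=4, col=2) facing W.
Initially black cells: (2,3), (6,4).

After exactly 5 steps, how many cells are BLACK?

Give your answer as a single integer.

Answer: 5

Derivation:
Step 1: on WHITE (4,2): turn R to N, flip to black, move to (3,2). |black|=3
Step 2: on WHITE (3,2): turn R to E, flip to black, move to (3,3). |black|=4
Step 3: on WHITE (3,3): turn R to S, flip to black, move to (4,3). |black|=5
Step 4: on WHITE (4,3): turn R to W, flip to black, move to (4,2). |black|=6
Step 5: on BLACK (4,2): turn L to S, flip to white, move to (5,2). |black|=5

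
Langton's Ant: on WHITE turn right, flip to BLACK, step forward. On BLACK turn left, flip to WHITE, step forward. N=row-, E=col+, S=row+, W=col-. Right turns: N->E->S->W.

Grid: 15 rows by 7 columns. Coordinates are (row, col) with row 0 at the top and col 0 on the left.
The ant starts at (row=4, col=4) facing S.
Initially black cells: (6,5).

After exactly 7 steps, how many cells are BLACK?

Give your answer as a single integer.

Step 1: on WHITE (4,4): turn R to W, flip to black, move to (4,3). |black|=2
Step 2: on WHITE (4,3): turn R to N, flip to black, move to (3,3). |black|=3
Step 3: on WHITE (3,3): turn R to E, flip to black, move to (3,4). |black|=4
Step 4: on WHITE (3,4): turn R to S, flip to black, move to (4,4). |black|=5
Step 5: on BLACK (4,4): turn L to E, flip to white, move to (4,5). |black|=4
Step 6: on WHITE (4,5): turn R to S, flip to black, move to (5,5). |black|=5
Step 7: on WHITE (5,5): turn R to W, flip to black, move to (5,4). |black|=6

Answer: 6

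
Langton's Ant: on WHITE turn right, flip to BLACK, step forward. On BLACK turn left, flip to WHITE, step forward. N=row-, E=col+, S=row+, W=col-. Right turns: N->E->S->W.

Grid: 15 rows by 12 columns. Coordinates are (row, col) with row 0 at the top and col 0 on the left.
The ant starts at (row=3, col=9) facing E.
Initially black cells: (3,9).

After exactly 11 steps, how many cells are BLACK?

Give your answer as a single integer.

Step 1: on BLACK (3,9): turn L to N, flip to white, move to (2,9). |black|=0
Step 2: on WHITE (2,9): turn R to E, flip to black, move to (2,10). |black|=1
Step 3: on WHITE (2,10): turn R to S, flip to black, move to (3,10). |black|=2
Step 4: on WHITE (3,10): turn R to W, flip to black, move to (3,9). |black|=3
Step 5: on WHITE (3,9): turn R to N, flip to black, move to (2,9). |black|=4
Step 6: on BLACK (2,9): turn L to W, flip to white, move to (2,8). |black|=3
Step 7: on WHITE (2,8): turn R to N, flip to black, move to (1,8). |black|=4
Step 8: on WHITE (1,8): turn R to E, flip to black, move to (1,9). |black|=5
Step 9: on WHITE (1,9): turn R to S, flip to black, move to (2,9). |black|=6
Step 10: on WHITE (2,9): turn R to W, flip to black, move to (2,8). |black|=7
Step 11: on BLACK (2,8): turn L to S, flip to white, move to (3,8). |black|=6

Answer: 6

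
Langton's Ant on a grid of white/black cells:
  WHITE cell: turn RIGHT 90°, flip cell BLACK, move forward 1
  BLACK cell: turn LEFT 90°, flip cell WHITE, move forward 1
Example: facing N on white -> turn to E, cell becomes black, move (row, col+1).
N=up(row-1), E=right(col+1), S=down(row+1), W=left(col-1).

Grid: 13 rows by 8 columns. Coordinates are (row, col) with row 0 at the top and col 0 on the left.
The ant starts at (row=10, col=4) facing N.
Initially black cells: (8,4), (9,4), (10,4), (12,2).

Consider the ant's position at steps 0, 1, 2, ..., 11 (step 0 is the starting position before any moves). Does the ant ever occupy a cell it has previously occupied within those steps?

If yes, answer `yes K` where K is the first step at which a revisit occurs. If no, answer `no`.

Answer: yes 8

Derivation:
Step 1: on BLACK (10,4): turn L to W, flip to white, move to (10,3). |black|=3 — new cell
Step 2: on WHITE (10,3): turn R to N, flip to black, move to (9,3). |black|=4 — new cell
Step 3: on WHITE (9,3): turn R to E, flip to black, move to (9,4). |black|=5 — new cell
Step 4: on BLACK (9,4): turn L to N, flip to white, move to (8,4). |black|=4 — new cell
Step 5: on BLACK (8,4): turn L to W, flip to white, move to (8,3). |black|=3 — new cell
Step 6: on WHITE (8,3): turn R to N, flip to black, move to (7,3). |black|=4 — new cell
Step 7: on WHITE (7,3): turn R to E, flip to black, move to (7,4). |black|=5 — new cell
Step 8: on WHITE (7,4): turn R to S, flip to black, move to (8,4). |black|=6 — REVISIT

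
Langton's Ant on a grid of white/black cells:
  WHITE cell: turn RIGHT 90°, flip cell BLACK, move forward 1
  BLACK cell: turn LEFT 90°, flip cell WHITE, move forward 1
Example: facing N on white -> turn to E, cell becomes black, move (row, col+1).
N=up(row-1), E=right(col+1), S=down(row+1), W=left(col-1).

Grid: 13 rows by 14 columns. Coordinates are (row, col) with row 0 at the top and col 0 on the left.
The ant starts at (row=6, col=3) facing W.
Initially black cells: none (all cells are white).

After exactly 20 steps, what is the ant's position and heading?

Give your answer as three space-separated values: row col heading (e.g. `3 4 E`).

Step 1: on WHITE (6,3): turn R to N, flip to black, move to (5,3). |black|=1
Step 2: on WHITE (5,3): turn R to E, flip to black, move to (5,4). |black|=2
Step 3: on WHITE (5,4): turn R to S, flip to black, move to (6,4). |black|=3
Step 4: on WHITE (6,4): turn R to W, flip to black, move to (6,3). |black|=4
Step 5: on BLACK (6,3): turn L to S, flip to white, move to (7,3). |black|=3
Step 6: on WHITE (7,3): turn R to W, flip to black, move to (7,2). |black|=4
Step 7: on WHITE (7,2): turn R to N, flip to black, move to (6,2). |black|=5
Step 8: on WHITE (6,2): turn R to E, flip to black, move to (6,3). |black|=6
Step 9: on WHITE (6,3): turn R to S, flip to black, move to (7,3). |black|=7
Step 10: on BLACK (7,3): turn L to E, flip to white, move to (7,4). |black|=6
Step 11: on WHITE (7,4): turn R to S, flip to black, move to (8,4). |black|=7
Step 12: on WHITE (8,4): turn R to W, flip to black, move to (8,3). |black|=8
Step 13: on WHITE (8,3): turn R to N, flip to black, move to (7,3). |black|=9
Step 14: on WHITE (7,3): turn R to E, flip to black, move to (7,4). |black|=10
Step 15: on BLACK (7,4): turn L to N, flip to white, move to (6,4). |black|=9
Step 16: on BLACK (6,4): turn L to W, flip to white, move to (6,3). |black|=8
Step 17: on BLACK (6,3): turn L to S, flip to white, move to (7,3). |black|=7
Step 18: on BLACK (7,3): turn L to E, flip to white, move to (7,4). |black|=6
Step 19: on WHITE (7,4): turn R to S, flip to black, move to (8,4). |black|=7
Step 20: on BLACK (8,4): turn L to E, flip to white, move to (8,5). |black|=6

Answer: 8 5 E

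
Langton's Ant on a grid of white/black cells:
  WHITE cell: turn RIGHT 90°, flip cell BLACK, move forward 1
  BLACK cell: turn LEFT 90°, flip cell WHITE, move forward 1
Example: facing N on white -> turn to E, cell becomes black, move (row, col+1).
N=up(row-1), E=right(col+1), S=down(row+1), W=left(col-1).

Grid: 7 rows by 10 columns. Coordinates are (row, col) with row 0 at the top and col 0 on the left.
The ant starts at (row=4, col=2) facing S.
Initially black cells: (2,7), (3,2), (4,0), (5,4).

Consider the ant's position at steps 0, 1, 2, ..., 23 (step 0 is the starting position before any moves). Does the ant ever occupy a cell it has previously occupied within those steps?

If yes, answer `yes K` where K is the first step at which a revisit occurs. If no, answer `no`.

Step 1: on WHITE (4,2): turn R to W, flip to black, move to (4,1). |black|=5 — new cell
Step 2: on WHITE (4,1): turn R to N, flip to black, move to (3,1). |black|=6 — new cell
Step 3: on WHITE (3,1): turn R to E, flip to black, move to (3,2). |black|=7 — new cell
Step 4: on BLACK (3,2): turn L to N, flip to white, move to (2,2). |black|=6 — new cell
Step 5: on WHITE (2,2): turn R to E, flip to black, move to (2,3). |black|=7 — new cell
Step 6: on WHITE (2,3): turn R to S, flip to black, move to (3,3). |black|=8 — new cell
Step 7: on WHITE (3,3): turn R to W, flip to black, move to (3,2). |black|=9 — REVISIT

Answer: yes 7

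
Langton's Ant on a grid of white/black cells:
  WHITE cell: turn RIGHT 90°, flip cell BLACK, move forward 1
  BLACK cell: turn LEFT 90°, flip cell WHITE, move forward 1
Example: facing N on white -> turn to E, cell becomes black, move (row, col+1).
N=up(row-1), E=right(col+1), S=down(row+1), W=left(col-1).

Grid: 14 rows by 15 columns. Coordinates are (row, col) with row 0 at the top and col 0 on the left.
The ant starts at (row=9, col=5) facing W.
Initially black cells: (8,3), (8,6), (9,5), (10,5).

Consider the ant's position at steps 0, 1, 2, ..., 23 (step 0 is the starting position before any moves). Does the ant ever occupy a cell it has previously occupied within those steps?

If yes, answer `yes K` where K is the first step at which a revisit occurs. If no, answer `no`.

Answer: yes 5

Derivation:
Step 1: on BLACK (9,5): turn L to S, flip to white, move to (10,5). |black|=3 — new cell
Step 2: on BLACK (10,5): turn L to E, flip to white, move to (10,6). |black|=2 — new cell
Step 3: on WHITE (10,6): turn R to S, flip to black, move to (11,6). |black|=3 — new cell
Step 4: on WHITE (11,6): turn R to W, flip to black, move to (11,5). |black|=4 — new cell
Step 5: on WHITE (11,5): turn R to N, flip to black, move to (10,5). |black|=5 — REVISIT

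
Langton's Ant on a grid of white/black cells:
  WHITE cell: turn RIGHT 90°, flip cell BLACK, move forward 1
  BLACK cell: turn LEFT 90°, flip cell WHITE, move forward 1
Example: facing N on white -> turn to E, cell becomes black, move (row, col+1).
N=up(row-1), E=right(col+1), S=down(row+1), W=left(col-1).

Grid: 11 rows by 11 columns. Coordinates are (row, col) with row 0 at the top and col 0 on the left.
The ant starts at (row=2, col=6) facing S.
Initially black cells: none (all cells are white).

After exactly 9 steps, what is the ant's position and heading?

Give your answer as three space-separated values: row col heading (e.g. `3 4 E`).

Step 1: on WHITE (2,6): turn R to W, flip to black, move to (2,5). |black|=1
Step 2: on WHITE (2,5): turn R to N, flip to black, move to (1,5). |black|=2
Step 3: on WHITE (1,5): turn R to E, flip to black, move to (1,6). |black|=3
Step 4: on WHITE (1,6): turn R to S, flip to black, move to (2,6). |black|=4
Step 5: on BLACK (2,6): turn L to E, flip to white, move to (2,7). |black|=3
Step 6: on WHITE (2,7): turn R to S, flip to black, move to (3,7). |black|=4
Step 7: on WHITE (3,7): turn R to W, flip to black, move to (3,6). |black|=5
Step 8: on WHITE (3,6): turn R to N, flip to black, move to (2,6). |black|=6
Step 9: on WHITE (2,6): turn R to E, flip to black, move to (2,7). |black|=7

Answer: 2 7 E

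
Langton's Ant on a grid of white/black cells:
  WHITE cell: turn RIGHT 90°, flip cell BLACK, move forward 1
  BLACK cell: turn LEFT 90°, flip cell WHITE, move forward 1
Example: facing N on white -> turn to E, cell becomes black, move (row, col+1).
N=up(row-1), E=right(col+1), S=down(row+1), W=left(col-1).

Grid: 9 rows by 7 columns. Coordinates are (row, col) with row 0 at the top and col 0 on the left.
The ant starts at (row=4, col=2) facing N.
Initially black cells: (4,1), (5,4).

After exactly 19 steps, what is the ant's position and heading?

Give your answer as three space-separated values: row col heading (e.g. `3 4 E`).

Step 1: on WHITE (4,2): turn R to E, flip to black, move to (4,3). |black|=3
Step 2: on WHITE (4,3): turn R to S, flip to black, move to (5,3). |black|=4
Step 3: on WHITE (5,3): turn R to W, flip to black, move to (5,2). |black|=5
Step 4: on WHITE (5,2): turn R to N, flip to black, move to (4,2). |black|=6
Step 5: on BLACK (4,2): turn L to W, flip to white, move to (4,1). |black|=5
Step 6: on BLACK (4,1): turn L to S, flip to white, move to (5,1). |black|=4
Step 7: on WHITE (5,1): turn R to W, flip to black, move to (5,0). |black|=5
Step 8: on WHITE (5,0): turn R to N, flip to black, move to (4,0). |black|=6
Step 9: on WHITE (4,0): turn R to E, flip to black, move to (4,1). |black|=7
Step 10: on WHITE (4,1): turn R to S, flip to black, move to (5,1). |black|=8
Step 11: on BLACK (5,1): turn L to E, flip to white, move to (5,2). |black|=7
Step 12: on BLACK (5,2): turn L to N, flip to white, move to (4,2). |black|=6
Step 13: on WHITE (4,2): turn R to E, flip to black, move to (4,3). |black|=7
Step 14: on BLACK (4,3): turn L to N, flip to white, move to (3,3). |black|=6
Step 15: on WHITE (3,3): turn R to E, flip to black, move to (3,4). |black|=7
Step 16: on WHITE (3,4): turn R to S, flip to black, move to (4,4). |black|=8
Step 17: on WHITE (4,4): turn R to W, flip to black, move to (4,3). |black|=9
Step 18: on WHITE (4,3): turn R to N, flip to black, move to (3,3). |black|=10
Step 19: on BLACK (3,3): turn L to W, flip to white, move to (3,2). |black|=9

Answer: 3 2 W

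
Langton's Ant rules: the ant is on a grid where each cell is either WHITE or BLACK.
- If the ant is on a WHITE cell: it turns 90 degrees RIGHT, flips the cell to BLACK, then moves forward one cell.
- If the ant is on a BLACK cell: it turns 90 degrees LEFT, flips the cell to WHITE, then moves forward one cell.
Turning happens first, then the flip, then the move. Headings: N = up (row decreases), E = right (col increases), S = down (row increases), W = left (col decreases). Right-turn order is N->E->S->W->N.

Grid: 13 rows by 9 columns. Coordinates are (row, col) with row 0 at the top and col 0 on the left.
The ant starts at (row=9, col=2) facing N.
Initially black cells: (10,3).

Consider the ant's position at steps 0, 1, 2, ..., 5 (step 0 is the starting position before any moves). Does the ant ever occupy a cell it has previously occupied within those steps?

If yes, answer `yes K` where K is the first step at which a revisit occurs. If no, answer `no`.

Step 1: on WHITE (9,2): turn R to E, flip to black, move to (9,3). |black|=2 — new cell
Step 2: on WHITE (9,3): turn R to S, flip to black, move to (10,3). |black|=3 — new cell
Step 3: on BLACK (10,3): turn L to E, flip to white, move to (10,4). |black|=2 — new cell
Step 4: on WHITE (10,4): turn R to S, flip to black, move to (11,4). |black|=3 — new cell
Step 5: on WHITE (11,4): turn R to W, flip to black, move to (11,3). |black|=4 — new cell
No revisit within 5 steps.

Answer: no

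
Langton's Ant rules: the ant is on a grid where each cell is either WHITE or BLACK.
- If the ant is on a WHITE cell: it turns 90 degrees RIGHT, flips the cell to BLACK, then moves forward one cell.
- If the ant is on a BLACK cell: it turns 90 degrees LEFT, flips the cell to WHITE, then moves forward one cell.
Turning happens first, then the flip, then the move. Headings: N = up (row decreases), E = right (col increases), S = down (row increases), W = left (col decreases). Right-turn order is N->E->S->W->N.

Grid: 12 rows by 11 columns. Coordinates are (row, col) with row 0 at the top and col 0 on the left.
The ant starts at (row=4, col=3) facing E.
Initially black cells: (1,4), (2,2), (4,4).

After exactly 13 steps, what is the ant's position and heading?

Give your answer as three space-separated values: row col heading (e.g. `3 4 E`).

Step 1: on WHITE (4,3): turn R to S, flip to black, move to (5,3). |black|=4
Step 2: on WHITE (5,3): turn R to W, flip to black, move to (5,2). |black|=5
Step 3: on WHITE (5,2): turn R to N, flip to black, move to (4,2). |black|=6
Step 4: on WHITE (4,2): turn R to E, flip to black, move to (4,3). |black|=7
Step 5: on BLACK (4,3): turn L to N, flip to white, move to (3,3). |black|=6
Step 6: on WHITE (3,3): turn R to E, flip to black, move to (3,4). |black|=7
Step 7: on WHITE (3,4): turn R to S, flip to black, move to (4,4). |black|=8
Step 8: on BLACK (4,4): turn L to E, flip to white, move to (4,5). |black|=7
Step 9: on WHITE (4,5): turn R to S, flip to black, move to (5,5). |black|=8
Step 10: on WHITE (5,5): turn R to W, flip to black, move to (5,4). |black|=9
Step 11: on WHITE (5,4): turn R to N, flip to black, move to (4,4). |black|=10
Step 12: on WHITE (4,4): turn R to E, flip to black, move to (4,5). |black|=11
Step 13: on BLACK (4,5): turn L to N, flip to white, move to (3,5). |black|=10

Answer: 3 5 N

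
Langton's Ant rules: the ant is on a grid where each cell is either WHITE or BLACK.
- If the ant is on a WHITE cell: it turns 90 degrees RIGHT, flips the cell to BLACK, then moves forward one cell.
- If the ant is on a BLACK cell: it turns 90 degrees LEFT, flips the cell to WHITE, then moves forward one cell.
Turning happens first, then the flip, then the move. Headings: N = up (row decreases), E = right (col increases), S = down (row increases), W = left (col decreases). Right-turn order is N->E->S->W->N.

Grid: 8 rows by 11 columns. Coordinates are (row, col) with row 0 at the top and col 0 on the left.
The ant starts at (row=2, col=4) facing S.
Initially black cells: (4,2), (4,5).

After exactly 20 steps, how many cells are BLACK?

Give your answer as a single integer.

Step 1: on WHITE (2,4): turn R to W, flip to black, move to (2,3). |black|=3
Step 2: on WHITE (2,3): turn R to N, flip to black, move to (1,3). |black|=4
Step 3: on WHITE (1,3): turn R to E, flip to black, move to (1,4). |black|=5
Step 4: on WHITE (1,4): turn R to S, flip to black, move to (2,4). |black|=6
Step 5: on BLACK (2,4): turn L to E, flip to white, move to (2,5). |black|=5
Step 6: on WHITE (2,5): turn R to S, flip to black, move to (3,5). |black|=6
Step 7: on WHITE (3,5): turn R to W, flip to black, move to (3,4). |black|=7
Step 8: on WHITE (3,4): turn R to N, flip to black, move to (2,4). |black|=8
Step 9: on WHITE (2,4): turn R to E, flip to black, move to (2,5). |black|=9
Step 10: on BLACK (2,5): turn L to N, flip to white, move to (1,5). |black|=8
Step 11: on WHITE (1,5): turn R to E, flip to black, move to (1,6). |black|=9
Step 12: on WHITE (1,6): turn R to S, flip to black, move to (2,6). |black|=10
Step 13: on WHITE (2,6): turn R to W, flip to black, move to (2,5). |black|=11
Step 14: on WHITE (2,5): turn R to N, flip to black, move to (1,5). |black|=12
Step 15: on BLACK (1,5): turn L to W, flip to white, move to (1,4). |black|=11
Step 16: on BLACK (1,4): turn L to S, flip to white, move to (2,4). |black|=10
Step 17: on BLACK (2,4): turn L to E, flip to white, move to (2,5). |black|=9
Step 18: on BLACK (2,5): turn L to N, flip to white, move to (1,5). |black|=8
Step 19: on WHITE (1,5): turn R to E, flip to black, move to (1,6). |black|=9
Step 20: on BLACK (1,6): turn L to N, flip to white, move to (0,6). |black|=8

Answer: 8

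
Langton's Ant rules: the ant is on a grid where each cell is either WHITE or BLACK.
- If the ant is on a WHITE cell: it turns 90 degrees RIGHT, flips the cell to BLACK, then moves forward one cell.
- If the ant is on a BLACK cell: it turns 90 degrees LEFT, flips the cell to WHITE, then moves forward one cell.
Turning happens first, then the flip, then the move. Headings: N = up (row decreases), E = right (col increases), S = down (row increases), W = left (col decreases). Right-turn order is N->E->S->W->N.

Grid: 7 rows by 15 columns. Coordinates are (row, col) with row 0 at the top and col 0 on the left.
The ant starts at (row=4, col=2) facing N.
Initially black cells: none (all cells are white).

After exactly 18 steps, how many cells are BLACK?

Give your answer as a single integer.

Step 1: on WHITE (4,2): turn R to E, flip to black, move to (4,3). |black|=1
Step 2: on WHITE (4,3): turn R to S, flip to black, move to (5,3). |black|=2
Step 3: on WHITE (5,3): turn R to W, flip to black, move to (5,2). |black|=3
Step 4: on WHITE (5,2): turn R to N, flip to black, move to (4,2). |black|=4
Step 5: on BLACK (4,2): turn L to W, flip to white, move to (4,1). |black|=3
Step 6: on WHITE (4,1): turn R to N, flip to black, move to (3,1). |black|=4
Step 7: on WHITE (3,1): turn R to E, flip to black, move to (3,2). |black|=5
Step 8: on WHITE (3,2): turn R to S, flip to black, move to (4,2). |black|=6
Step 9: on WHITE (4,2): turn R to W, flip to black, move to (4,1). |black|=7
Step 10: on BLACK (4,1): turn L to S, flip to white, move to (5,1). |black|=6
Step 11: on WHITE (5,1): turn R to W, flip to black, move to (5,0). |black|=7
Step 12: on WHITE (5,0): turn R to N, flip to black, move to (4,0). |black|=8
Step 13: on WHITE (4,0): turn R to E, flip to black, move to (4,1). |black|=9
Step 14: on WHITE (4,1): turn R to S, flip to black, move to (5,1). |black|=10
Step 15: on BLACK (5,1): turn L to E, flip to white, move to (5,2). |black|=9
Step 16: on BLACK (5,2): turn L to N, flip to white, move to (4,2). |black|=8
Step 17: on BLACK (4,2): turn L to W, flip to white, move to (4,1). |black|=7
Step 18: on BLACK (4,1): turn L to S, flip to white, move to (5,1). |black|=6

Answer: 6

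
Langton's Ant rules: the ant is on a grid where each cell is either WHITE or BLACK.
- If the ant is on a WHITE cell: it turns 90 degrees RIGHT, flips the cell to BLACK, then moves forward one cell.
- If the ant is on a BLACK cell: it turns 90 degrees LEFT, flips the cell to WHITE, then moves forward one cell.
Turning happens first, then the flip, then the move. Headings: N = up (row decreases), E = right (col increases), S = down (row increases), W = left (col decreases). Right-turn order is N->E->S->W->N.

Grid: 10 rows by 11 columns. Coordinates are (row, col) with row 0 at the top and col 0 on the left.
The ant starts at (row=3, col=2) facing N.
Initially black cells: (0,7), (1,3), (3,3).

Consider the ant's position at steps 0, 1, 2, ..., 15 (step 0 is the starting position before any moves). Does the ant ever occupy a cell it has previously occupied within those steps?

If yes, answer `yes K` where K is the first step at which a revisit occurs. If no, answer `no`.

Answer: yes 5

Derivation:
Step 1: on WHITE (3,2): turn R to E, flip to black, move to (3,3). |black|=4 — new cell
Step 2: on BLACK (3,3): turn L to N, flip to white, move to (2,3). |black|=3 — new cell
Step 3: on WHITE (2,3): turn R to E, flip to black, move to (2,4). |black|=4 — new cell
Step 4: on WHITE (2,4): turn R to S, flip to black, move to (3,4). |black|=5 — new cell
Step 5: on WHITE (3,4): turn R to W, flip to black, move to (3,3). |black|=6 — REVISIT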